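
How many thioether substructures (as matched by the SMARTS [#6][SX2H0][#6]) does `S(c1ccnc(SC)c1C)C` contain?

[#6][SX2H0][#6] is the SMARTS for a thioether: an aliphatic sulfur bridging two carbons with no H on the sulfur.
The molecule carries 2 separate instances of a methylthio ether (-SCH3) meeting every constraint; each maps to a distinct set of atoms, giving 2 matches.

2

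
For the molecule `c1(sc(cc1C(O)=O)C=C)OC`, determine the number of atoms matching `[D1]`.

4

The query [D1] means: atom with exactly one heavy-atom neighbour (degree 1).
Check the 12 heavy atoms by environment: 1× s (aromatic, D2) → no; 3× c (aromatic, D3) → no; 1× c (aromatic, D2) → no; 1× O (D2) → no; 2× C (D1) → match; 1× C (D2) → no; 1× C (D3) → no; 2× O (D1) → match.
Summing the matching environments: 2 + 2 = 4 matching atoms.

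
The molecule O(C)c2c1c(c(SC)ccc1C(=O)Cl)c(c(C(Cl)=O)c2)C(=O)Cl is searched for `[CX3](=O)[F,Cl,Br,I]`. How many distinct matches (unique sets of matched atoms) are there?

3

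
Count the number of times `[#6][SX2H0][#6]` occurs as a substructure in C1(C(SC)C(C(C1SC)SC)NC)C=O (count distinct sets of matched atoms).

[#6][SX2H0][#6] is the SMARTS for a thioether: an aliphatic sulfur bridging two carbons with no H on the sulfur.
The molecule carries 3 separate instances of a methylthio ether (-SCH3) meeting every constraint; each maps to a distinct set of atoms, giving 3 matches.

3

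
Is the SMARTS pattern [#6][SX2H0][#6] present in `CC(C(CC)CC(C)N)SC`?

The pattern [#6][SX2H0][#6] describes an aliphatic sulfur bridging two carbons with no H on the sulfur — a thioether.
The molecule carries a methylthio ether (-SCH3), whose atoms satisfy every constraint of the query, so the pattern matches.

Yes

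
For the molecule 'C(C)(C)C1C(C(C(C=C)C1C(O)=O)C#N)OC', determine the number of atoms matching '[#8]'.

3

Check the 17 heavy atoms by environment: 13× C → no; 1× N → no; 3× O → match.
That gives 3 matching atoms.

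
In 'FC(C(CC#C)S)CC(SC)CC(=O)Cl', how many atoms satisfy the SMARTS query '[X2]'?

The query [X2] means: any atom with exactly two total connections (bonds + H).
Check the 15 heavy atoms by environment: 7× C (X4) → no; 2× S (X2) → match; 1× F (X1) → no; 1× C (X3) → no; 1× O (X1) → no; 1× Cl (X1) → no; 2× C (X2) → match.
Summing the matching environments: 2 + 2 = 4 matching atoms.

4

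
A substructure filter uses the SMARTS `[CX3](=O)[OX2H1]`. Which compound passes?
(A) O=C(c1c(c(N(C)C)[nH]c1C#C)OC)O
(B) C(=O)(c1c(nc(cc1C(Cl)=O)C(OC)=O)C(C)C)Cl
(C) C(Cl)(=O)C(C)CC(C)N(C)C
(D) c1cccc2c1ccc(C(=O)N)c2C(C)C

A

[CX3](=O)[OX2H1] describes an sp2 carbon double-bonded to O and single-bonded to an -OH oxygen (a carboxylic acid).
(A) contains a carboxylic acid group (-C(=O)OH), which satisfies every atom and bond constraint.
(B) has a methyl-ester group (-C(=O)OCH3) but the singly-bonded O has no H (OX2H0, not OX2H1).
(C) has an acyl chloride (-C(=O)Cl) but the carbonyl is bonded to Cl, not to an -OH oxygen.
(D) has a primary amide (-C(=O)NH2) but the carbonyl is bonded to N, not to an -OH oxygen.
So the answer is (A).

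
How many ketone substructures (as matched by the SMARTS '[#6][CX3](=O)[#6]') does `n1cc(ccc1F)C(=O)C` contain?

1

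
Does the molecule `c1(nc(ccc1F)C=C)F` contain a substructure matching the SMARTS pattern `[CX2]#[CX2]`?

No

The pattern [CX2]#[CX2] describes a carbon-carbon triple bond — an alkyne.
The closest candidate here is a vinyl group (-CH=CH2), but the C=C is a double bond; both carbons are CX3, not CX2. No other fragment satisfies the full query, so there is no match.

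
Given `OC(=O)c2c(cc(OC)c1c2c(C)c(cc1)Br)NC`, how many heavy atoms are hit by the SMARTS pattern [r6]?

10

The query [r6] means: r6 matches atoms in a six-membered ring.
Check the 19 heavy atoms by environment: 10× c (aromatic, in 6-ring) → match; 3× O (acyclic) → no; 4× C (acyclic) → no; 1× Br (acyclic) → no; 1× N (acyclic) → no.
That gives 10 matching atoms.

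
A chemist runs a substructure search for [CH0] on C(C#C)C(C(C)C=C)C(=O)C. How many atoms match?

2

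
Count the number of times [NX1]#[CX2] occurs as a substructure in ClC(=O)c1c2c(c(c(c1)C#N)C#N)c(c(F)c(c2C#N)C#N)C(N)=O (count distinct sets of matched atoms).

4

[NX1]#[CX2] is the SMARTS for a nitrile: a nitrogen triple-bonded to a two-connected carbon.
The molecule carries 4 separate instances of a nitrile (-C#N) meeting every constraint; each maps to a distinct set of atoms, giving 4 matches.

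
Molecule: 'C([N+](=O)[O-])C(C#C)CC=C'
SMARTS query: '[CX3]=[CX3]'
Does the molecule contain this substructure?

The pattern [CX3]=[CX3] describes a non-aromatic C=C double bond between two sp2 carbons — an alkene.
The molecule carries a vinyl group (-CH=CH2), whose atoms satisfy every constraint of the query, so the pattern matches.

Yes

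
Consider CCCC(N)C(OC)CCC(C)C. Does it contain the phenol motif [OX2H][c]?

No

The pattern [OX2H][c] describes a hydroxyl oxygen attached to an aromatic carbon — a phenol.
The closest candidate here is a methoxy ether (-OCH3), but the oxygen has H0, not H1. No other fragment satisfies the full query, so there is no match.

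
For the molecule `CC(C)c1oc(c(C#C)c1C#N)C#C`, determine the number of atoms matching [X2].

The query [X2] means: any atom with exactly two total connections (bonds + H).
Check the 14 heavy atoms by environment: 1× o (aromatic, X2) → match; 4× c (aromatic, X3) → no; 5× C (X2) → match; 1× N (X1) → no; 3× C (X4) → no.
Summing the matching environments: 1 + 5 = 6 matching atoms.

6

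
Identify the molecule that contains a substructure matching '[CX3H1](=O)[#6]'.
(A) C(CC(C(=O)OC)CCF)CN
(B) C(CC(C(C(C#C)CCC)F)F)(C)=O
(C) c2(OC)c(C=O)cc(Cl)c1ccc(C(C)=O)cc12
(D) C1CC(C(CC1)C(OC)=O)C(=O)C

[CX3H1](=O)[#6] describes an sp2 carbon with one H, double-bonded to O and single-bonded to carbon (an aldehyde).
(A) has a methyl-ester group (-C(=O)OCH3) but the carbonyl carbon has H0, not H1.
(B) has an acetyl/ketone group (-C(=O)CH3) but the carbonyl carbon has H0 (two carbon neighbours), not H1.
(C) contains an aldehyde (-CHO), which satisfies every atom and bond constraint.
(D) has a methyl-ester group (-C(=O)OCH3) but the carbonyl carbon has H0, not H1.
So the answer is (C).

C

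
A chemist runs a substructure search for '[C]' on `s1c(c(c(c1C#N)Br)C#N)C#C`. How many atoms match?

Check the 12 heavy atoms by environment: 1× s (aromatic) → no; 4× c (aromatic) → no; 4× C → match; 2× N → no; 1× Br → no.
That gives 4 matching atoms.

4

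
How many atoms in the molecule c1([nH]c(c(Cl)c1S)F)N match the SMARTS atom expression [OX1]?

0

The query [OX1] means: aliphatic oxygen with one total connection — typically a carbonyl =O or an oxide.
Check the 9 heavy atoms by environment: 1× n (aromatic, X3) → no; 4× c (aromatic, X3) → no; 1× N (X3) → no; 1× F (X1) → no; 1× Cl (X1) → no; 1× S (X2) → no.
No environment satisfies the query, so 0 matching atoms.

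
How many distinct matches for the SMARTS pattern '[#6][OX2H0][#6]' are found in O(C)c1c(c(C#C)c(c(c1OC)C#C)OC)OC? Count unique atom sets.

4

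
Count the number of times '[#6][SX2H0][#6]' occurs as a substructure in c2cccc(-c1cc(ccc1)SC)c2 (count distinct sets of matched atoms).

1

[#6][SX2H0][#6] is the SMARTS for a thioether: an aliphatic sulfur bridging two carbons with no H on the sulfur.
Exactly one fragment in the molecule meets all constraints, giving 1 match.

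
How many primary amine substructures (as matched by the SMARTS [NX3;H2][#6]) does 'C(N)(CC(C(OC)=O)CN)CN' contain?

3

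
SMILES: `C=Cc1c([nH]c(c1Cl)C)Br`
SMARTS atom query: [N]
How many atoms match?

0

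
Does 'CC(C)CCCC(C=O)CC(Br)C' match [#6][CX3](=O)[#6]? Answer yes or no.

No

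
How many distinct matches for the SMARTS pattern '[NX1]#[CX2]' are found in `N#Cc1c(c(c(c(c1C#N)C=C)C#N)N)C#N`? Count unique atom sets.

4

[NX1]#[CX2] is the SMARTS for a nitrile: a nitrogen triple-bonded to a two-connected carbon.
The molecule carries 4 separate instances of a nitrile (-C#N) meeting every constraint; each maps to a distinct set of atoms, giving 4 matches.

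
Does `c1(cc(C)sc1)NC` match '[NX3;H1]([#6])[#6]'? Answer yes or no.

Yes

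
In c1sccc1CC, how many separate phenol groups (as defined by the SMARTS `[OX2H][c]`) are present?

0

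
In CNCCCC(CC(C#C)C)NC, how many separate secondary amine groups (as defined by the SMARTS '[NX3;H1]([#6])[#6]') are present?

2

[NX3;H1]([#6])[#6] is the SMARTS for a secondary amine: a trivalent nitrogen with one H, bonded to two carbons.
The molecule carries 2 separate instances of an N-methylamino group (-NHCH3) meeting every constraint; each maps to a distinct set of atoms, giving 2 matches.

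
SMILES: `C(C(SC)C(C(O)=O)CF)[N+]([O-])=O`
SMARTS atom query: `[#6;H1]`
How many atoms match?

The query [#6;H1] means: any carbon bearing exactly one hydrogen.
Check the 13 heavy atoms by environment: 2× C (H2) → no; 2× C (H1) → match; 1× C (H0) → no; 2× O (H0) → no; 1× O (H1) → no; 1× S (H0) → no; 1× C (H3) → no; 1× N (charge +1, H0) → no; 1× O (charge -1, H0) → no; 1× F (H0) → no.
That gives 2 matching atoms.

2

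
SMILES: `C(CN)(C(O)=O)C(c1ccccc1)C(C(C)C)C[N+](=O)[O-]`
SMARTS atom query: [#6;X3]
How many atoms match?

7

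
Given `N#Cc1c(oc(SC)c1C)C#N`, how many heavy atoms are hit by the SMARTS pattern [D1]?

4

Check the 12 heavy atoms by environment: 1× o (aromatic, D2) → no; 4× c (aromatic, D3) → no; 2× C (D2) → no; 2× N (D1) → match; 2× C (D1) → match; 1× S (D2) → no.
Summing the matching environments: 2 + 2 = 4 matching atoms.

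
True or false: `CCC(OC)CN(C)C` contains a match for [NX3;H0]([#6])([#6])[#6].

True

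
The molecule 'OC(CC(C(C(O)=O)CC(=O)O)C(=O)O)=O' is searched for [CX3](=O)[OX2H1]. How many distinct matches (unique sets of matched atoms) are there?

[CX3](=O)[OX2H1] is the SMARTS for a carboxylic acid: an sp2 carbon double-bonded to O and single-bonded to an -OH oxygen.
The molecule carries 4 separate instances of a carboxylic acid group (-C(=O)OH) meeting every constraint; each maps to a distinct set of atoms, giving 4 matches.

4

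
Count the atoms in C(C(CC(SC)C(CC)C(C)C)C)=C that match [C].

The query [C] means: uppercase C matches aliphatic (non-aromatic) carbon only.
Check the 14 heavy atoms by environment: 13× C → match; 1× S → no.
That gives 13 matching atoms.

13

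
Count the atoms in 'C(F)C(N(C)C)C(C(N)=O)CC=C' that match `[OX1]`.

1

The query [OX1] means: aliphatic oxygen with one total connection — typically a carbonyl =O or an oxide.
Check the 13 heavy atoms by environment: 6× C (X4) → no; 1× F (X1) → no; 2× N (X3) → no; 3× C (X3) → no; 1× O (X1) → match.
That gives 1 matching atom.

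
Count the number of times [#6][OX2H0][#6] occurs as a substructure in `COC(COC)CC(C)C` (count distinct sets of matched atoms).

[#6][OX2H0][#6] is the SMARTS for an ether: an aliphatic oxygen bridging two carbons with no H on the oxygen.
The molecule carries 2 separate instances of a methoxy ether (-OCH3) meeting every constraint; each maps to a distinct set of atoms, giving 2 matches.

2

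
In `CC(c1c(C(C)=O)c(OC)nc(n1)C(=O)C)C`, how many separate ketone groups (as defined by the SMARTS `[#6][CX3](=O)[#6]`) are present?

[#6][CX3](=O)[#6] is the SMARTS for a ketone: a carbonyl carbon (no H) flanked by two carbons.
The molecule carries 2 separate instances of an acetyl/ketone group (-C(=O)CH3) meeting every constraint; each maps to a distinct set of atoms, giving 2 matches.

2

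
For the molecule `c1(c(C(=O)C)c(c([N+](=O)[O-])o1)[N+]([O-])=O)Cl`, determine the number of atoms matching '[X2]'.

1

The query [X2] means: any atom with exactly two total connections (bonds + H).
Check the 15 heavy atoms by environment: 1× o (aromatic, X2) → match; 4× c (aromatic, X3) → no; 2× N (charge +1, X3) → no; 2× O (charge -1, X1) → no; 3× O (X1) → no; 1× Cl (X1) → no; 1× C (X3) → no; 1× C (X4) → no.
That gives 1 matching atom.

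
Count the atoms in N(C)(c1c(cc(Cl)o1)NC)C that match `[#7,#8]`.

3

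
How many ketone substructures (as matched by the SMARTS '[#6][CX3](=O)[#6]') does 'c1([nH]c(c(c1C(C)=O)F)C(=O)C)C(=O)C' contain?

[#6][CX3](=O)[#6] is the SMARTS for a ketone: a carbonyl carbon (no H) flanked by two carbons.
The molecule carries 3 separate instances of an acetyl/ketone group (-C(=O)CH3) meeting every constraint; each maps to a distinct set of atoms, giving 3 matches.

3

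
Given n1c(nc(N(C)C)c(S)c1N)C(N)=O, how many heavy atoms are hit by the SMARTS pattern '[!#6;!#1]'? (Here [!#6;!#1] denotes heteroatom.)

7

Check the 14 heavy atoms by environment: 2× n (aromatic) → match; 4× c (aromatic) → no; 3× C → no; 1× O → match; 3× N → match; 1× S → match.
Summing the matching environments: 2 + 1 + 3 + 1 = 7 matching atoms.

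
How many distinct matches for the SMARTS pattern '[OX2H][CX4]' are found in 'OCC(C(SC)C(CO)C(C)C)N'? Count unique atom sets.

2

[OX2H][CX4] is the SMARTS for an aliphatic alcohol: a hydroxyl oxygen bound to an sp3 (X4) carbon.
The molecule carries 2 separate instances of a hydroxyl group (-OH) meeting every constraint; each maps to a distinct set of atoms, giving 2 matches.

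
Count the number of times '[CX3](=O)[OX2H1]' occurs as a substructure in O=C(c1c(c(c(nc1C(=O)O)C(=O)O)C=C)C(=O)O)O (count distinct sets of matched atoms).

[CX3](=O)[OX2H1] is the SMARTS for a carboxylic acid: an sp2 carbon double-bonded to O and single-bonded to an -OH oxygen.
The molecule carries 4 separate instances of a carboxylic acid group (-C(=O)OH) meeting every constraint; each maps to a distinct set of atoms, giving 4 matches.

4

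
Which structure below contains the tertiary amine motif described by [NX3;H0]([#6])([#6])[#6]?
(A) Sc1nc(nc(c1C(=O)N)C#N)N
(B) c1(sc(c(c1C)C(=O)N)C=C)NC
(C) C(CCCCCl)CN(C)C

C

[NX3;H0]([#6])([#6])[#6] describes a trivalent nitrogen with no H, bonded to three carbons (a tertiary amine).
(A) has a primary amino group (-NH2) but the nitrogen has H2, not H0 with three carbons.
(B) has a primary amide (-C(=O)NH2) but the amide nitrogen has H2 and only one carbon neighbour.
(C) contains a dimethylamino group (-N(CH3)2), which satisfies every atom and bond constraint.
So the answer is (C).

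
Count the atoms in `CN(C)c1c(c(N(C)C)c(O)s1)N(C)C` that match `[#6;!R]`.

6

The query [#6;!R] means: carbon not in any ring.
Check the 15 heavy atoms by environment: 1× s (aromatic, in 5-ring) → no; 4× c (aromatic, in 5-ring) → no; 3× N (acyclic) → no; 6× C (acyclic) → match; 1× O (acyclic) → no.
That gives 6 matching atoms.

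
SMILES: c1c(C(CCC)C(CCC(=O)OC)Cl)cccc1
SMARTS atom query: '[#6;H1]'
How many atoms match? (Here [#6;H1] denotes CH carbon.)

Check the 18 heavy atoms by environment: 2× C (H3) → no; 4× C (H2) → no; 2× C (H1) → match; 1× c (aromatic, H0) → no; 5× c (aromatic, H1) → match; 1× Cl (H0) → no; 1× C (H0) → no; 2× O (H0) → no.
Summing the matching environments: 2 + 5 = 7 matching atoms.

7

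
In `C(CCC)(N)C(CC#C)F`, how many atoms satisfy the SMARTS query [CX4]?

The query [CX4] means: C with X4: aliphatic carbon with exactly 4 total connections (bonds + H).
Check the 10 heavy atoms by environment: 6× C (X4) → match; 1× N (X3) → no; 1× F (X1) → no; 2× C (X2) → no.
That gives 6 matching atoms.

6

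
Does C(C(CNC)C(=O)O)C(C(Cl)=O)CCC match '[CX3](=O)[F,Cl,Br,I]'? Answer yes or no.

Yes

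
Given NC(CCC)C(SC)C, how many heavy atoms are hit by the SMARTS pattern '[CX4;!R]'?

7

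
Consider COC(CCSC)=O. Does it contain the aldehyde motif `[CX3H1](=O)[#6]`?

The pattern [CX3H1](=O)[#6] describes an sp2 carbon with one H, double-bonded to O and single-bonded to carbon — an aldehyde.
The closest candidate here is a methyl-ester group (-C(=O)OCH3), but the carbonyl carbon has H0, not H1. No other fragment satisfies the full query, so there is no match.

No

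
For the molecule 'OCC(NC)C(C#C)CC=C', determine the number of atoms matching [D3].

2

The query [D3] means: atom with exactly three heavy-atom neighbours.
Check the 11 heavy atoms by environment: 4× C (D2) → no; 2× C (D3) → match; 1× N (D2) → no; 3× C (D1) → no; 1× O (D1) → no.
That gives 2 matching atoms.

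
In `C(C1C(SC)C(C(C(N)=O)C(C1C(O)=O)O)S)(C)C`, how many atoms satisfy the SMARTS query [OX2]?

2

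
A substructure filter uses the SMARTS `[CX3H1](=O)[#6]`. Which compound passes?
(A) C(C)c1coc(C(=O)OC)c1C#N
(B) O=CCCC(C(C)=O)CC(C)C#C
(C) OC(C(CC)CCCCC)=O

[CX3H1](=O)[#6] describes an sp2 carbon with one H, double-bonded to O and single-bonded to carbon (an aldehyde).
(A) has a methyl-ester group (-C(=O)OCH3) but the carbonyl carbon has H0, not H1.
(B) contains an aldehyde (-CHO), which satisfies every atom and bond constraint.
(C) has a carboxylic acid group (-C(=O)OH) but the carbonyl carbon has H0 and is bonded to O, not H1.
So the answer is (B).

B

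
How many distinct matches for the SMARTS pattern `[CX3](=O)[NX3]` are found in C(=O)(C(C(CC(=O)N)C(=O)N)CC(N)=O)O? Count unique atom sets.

3

[CX3](=O)[NX3] is the SMARTS for an amide: a carbonyl carbon bonded to a trivalent nitrogen.
The molecule carries 3 separate instances of a primary amide (-C(=O)NH2) meeting every constraint; each maps to a distinct set of atoms, giving 3 matches.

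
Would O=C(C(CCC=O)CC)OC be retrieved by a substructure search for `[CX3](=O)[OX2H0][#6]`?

Yes

The pattern [CX3](=O)[OX2H0][#6] describes a carbonyl carbon bonded to an oxygen that is itself bonded to carbon (no H on that O) — an ester.
The molecule carries a methyl-ester group (-C(=O)OCH3), whose atoms satisfy every constraint of the query, so the pattern matches.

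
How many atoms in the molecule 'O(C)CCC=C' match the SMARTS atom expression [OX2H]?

0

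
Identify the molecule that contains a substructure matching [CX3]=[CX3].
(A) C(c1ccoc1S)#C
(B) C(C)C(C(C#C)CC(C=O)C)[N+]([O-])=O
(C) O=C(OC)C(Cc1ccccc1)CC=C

[CX3]=[CX3] describes a non-aromatic C=C double bond between two sp2 carbons (an alkene).
(A) has an ethynyl group (-C#CH) but the C-C bond is a triple bond, not a double bond.
(B) has an ethynyl group (-C#CH) but the C-C bond is a triple bond, not a double bond.
(C) contains a vinyl group (-CH=CH2), which satisfies every atom and bond constraint.
So the answer is (C).

C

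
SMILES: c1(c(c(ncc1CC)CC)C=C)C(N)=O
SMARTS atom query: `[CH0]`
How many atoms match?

1

The query [CH0] means: aliphatic carbon with no attached hydrogen.
Check the 15 heavy atoms by environment: 1× n (aromatic, H0) → no; 4× c (aromatic, H0) → no; 1× c (aromatic, H1) → no; 3× C (H2) → no; 2× C (H3) → no; 1× C (H0) → match; 1× O (H0) → no; 1× N (H2) → no; 1× C (H1) → no.
That gives 1 matching atom.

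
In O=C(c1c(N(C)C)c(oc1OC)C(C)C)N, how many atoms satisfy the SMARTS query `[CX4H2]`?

Check the 16 heavy atoms by environment: 1× o (aromatic, H0, X2) → no; 4× c (aromatic, H0, X3) → no; 1× O (H0, X2) → no; 5× C (H3, X4) → no; 1× N (H0, X3) → no; 1× C (H0, X3) → no; 1× O (H0, X1) → no; 1× N (H2, X3) → no; 1× C (H1, X4) → no.
No environment satisfies the query, so 0 matching atoms.

0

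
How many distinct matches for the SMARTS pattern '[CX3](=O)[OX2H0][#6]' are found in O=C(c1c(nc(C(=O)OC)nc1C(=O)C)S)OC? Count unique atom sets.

2

[CX3](=O)[OX2H0][#6] is the SMARTS for an ester: a carbonyl carbon bonded to an oxygen that is itself bonded to carbon (no H on that O).
The molecule carries 2 separate instances of a methyl-ester group (-C(=O)OCH3) meeting every constraint; each maps to a distinct set of atoms, giving 2 matches.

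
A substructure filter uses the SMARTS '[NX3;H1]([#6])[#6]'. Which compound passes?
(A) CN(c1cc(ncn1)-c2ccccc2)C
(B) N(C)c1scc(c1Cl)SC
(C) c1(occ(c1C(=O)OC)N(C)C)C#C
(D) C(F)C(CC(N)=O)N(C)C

B

[NX3;H1]([#6])[#6] describes a trivalent nitrogen with one H, bonded to two carbons (a secondary amine).
(A) has a dimethylamino group (-N(CH3)2) but the nitrogen has H0, not H1.
(B) contains an N-methylamino group (-NHCH3), which satisfies every atom and bond constraint.
(C) has a dimethylamino group (-N(CH3)2) but the nitrogen has H0, not H1.
(D) has a dimethylamino group (-N(CH3)2) but the nitrogen has H0, not H1.
So the answer is (B).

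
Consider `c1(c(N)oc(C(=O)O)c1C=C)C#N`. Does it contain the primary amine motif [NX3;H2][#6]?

Yes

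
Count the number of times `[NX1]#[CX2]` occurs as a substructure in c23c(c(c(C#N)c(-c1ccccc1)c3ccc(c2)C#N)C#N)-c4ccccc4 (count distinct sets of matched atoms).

[NX1]#[CX2] is the SMARTS for a nitrile: a nitrogen triple-bonded to a two-connected carbon.
The molecule carries 3 separate instances of a nitrile (-C#N) meeting every constraint; each maps to a distinct set of atoms, giving 3 matches.

3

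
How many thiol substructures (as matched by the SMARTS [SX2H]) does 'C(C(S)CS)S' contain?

3

[SX2H] is the SMARTS for a thiol: an aliphatic sulfur with two connections, one being H.
The molecule carries 3 separate instances of a thiol (-SH) meeting every constraint; each maps to a distinct set of atoms, giving 3 matches.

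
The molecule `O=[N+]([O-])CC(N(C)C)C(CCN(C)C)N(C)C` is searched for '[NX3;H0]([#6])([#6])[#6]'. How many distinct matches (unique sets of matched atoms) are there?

3

[NX3;H0]([#6])([#6])[#6] is the SMARTS for a tertiary amine: a trivalent nitrogen with no H, bonded to three carbons.
The molecule carries 3 separate instances of a dimethylamino group (-N(CH3)2) meeting every constraint; each maps to a distinct set of atoms, giving 3 matches.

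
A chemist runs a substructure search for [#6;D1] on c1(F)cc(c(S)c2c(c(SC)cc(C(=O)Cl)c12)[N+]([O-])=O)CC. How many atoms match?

2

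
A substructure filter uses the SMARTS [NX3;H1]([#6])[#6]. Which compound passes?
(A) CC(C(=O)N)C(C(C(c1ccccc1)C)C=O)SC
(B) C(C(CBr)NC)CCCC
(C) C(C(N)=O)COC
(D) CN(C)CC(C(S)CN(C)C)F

B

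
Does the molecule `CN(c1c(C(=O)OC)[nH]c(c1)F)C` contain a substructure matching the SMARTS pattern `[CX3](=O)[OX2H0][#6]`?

Yes

The pattern [CX3](=O)[OX2H0][#6] describes a carbonyl carbon bonded to an oxygen that is itself bonded to carbon (no H on that O) — an ester.
The molecule carries a methyl-ester group (-C(=O)OCH3), whose atoms satisfy every constraint of the query, so the pattern matches.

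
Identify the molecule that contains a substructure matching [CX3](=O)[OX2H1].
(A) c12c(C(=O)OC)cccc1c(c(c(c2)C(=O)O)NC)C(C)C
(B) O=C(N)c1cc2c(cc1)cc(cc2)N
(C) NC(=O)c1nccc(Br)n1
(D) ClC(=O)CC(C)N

A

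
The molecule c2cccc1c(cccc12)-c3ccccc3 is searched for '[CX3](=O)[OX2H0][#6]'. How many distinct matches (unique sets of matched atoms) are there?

[CX3](=O)[OX2H0][#6] is the SMARTS for an ester: a carbonyl carbon bonded to an oxygen that is itself bonded to carbon (no H on that O).
No fragment in the molecule satisfies every constraint, giving 0 matches.

0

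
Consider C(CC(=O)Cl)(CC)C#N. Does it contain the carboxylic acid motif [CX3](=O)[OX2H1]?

No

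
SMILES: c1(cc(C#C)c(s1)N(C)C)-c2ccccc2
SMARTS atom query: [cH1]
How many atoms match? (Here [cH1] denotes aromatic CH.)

6

Check the 16 heavy atoms by environment: 1× s (aromatic, H0) → no; 4× c (aromatic, H0) → no; 6× c (aromatic, H1) → match; 1× N (H0) → no; 2× C (H3) → no; 1× C (H0) → no; 1× C (H1) → no.
That gives 6 matching atoms.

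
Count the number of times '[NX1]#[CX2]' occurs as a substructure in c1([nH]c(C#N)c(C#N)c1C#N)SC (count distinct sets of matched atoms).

3

[NX1]#[CX2] is the SMARTS for a nitrile: a nitrogen triple-bonded to a two-connected carbon.
The molecule carries 3 separate instances of a nitrile (-C#N) meeting every constraint; each maps to a distinct set of atoms, giving 3 matches.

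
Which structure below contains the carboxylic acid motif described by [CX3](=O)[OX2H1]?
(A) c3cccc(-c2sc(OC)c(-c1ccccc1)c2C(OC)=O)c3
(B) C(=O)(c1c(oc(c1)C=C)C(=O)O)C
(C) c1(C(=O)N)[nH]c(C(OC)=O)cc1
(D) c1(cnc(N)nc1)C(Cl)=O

[CX3](=O)[OX2H1] describes an sp2 carbon double-bonded to O and single-bonded to an -OH oxygen (a carboxylic acid).
(A) has a methyl-ester group (-C(=O)OCH3) but the singly-bonded O has no H (OX2H0, not OX2H1).
(B) contains a carboxylic acid group (-C(=O)OH), which satisfies every atom and bond constraint.
(C) has a methyl-ester group (-C(=O)OCH3) but the singly-bonded O has no H (OX2H0, not OX2H1).
(D) has an acyl chloride (-C(=O)Cl) but the carbonyl is bonded to Cl, not to an -OH oxygen.
So the answer is (B).

B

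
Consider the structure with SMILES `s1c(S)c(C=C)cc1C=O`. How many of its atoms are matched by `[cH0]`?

3

The query [cH0] means: aromatic carbon with no attached hydrogen (substituted or ring-fusion).
Check the 10 heavy atoms by environment: 1× s (aromatic, H0) → no; 3× c (aromatic, H0) → match; 1× c (aromatic, H1) → no; 2× C (H1) → no; 1× O (H0) → no; 1× S (H1) → no; 1× C (H2) → no.
That gives 3 matching atoms.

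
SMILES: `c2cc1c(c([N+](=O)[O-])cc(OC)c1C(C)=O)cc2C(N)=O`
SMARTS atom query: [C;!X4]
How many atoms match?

The query [C;!X4] means: aliphatic carbon that does not have four total connections.
Check the 21 heavy atoms by environment: 10× c (aromatic, X3) → no; 1× N (charge +1, X3) → no; 1× O (charge -1, X1) → no; 3× O (X1) → no; 1× O (X2) → no; 2× C (X4) → no; 2× C (X3) → match; 1× N (X3) → no.
That gives 2 matching atoms.

2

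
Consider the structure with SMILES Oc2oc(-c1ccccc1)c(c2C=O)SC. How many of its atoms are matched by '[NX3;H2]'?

0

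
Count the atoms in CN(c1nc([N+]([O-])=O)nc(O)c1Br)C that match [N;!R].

Check the 14 heavy atoms by environment: 2× n (aromatic, in 6-ring) → no; 4× c (aromatic, in 6-ring) → no; 1× Br (acyclic) → no; 1× N (acyclic) → match; 2× C (acyclic) → no; 2× O (acyclic) → no; 1× N (charge +1, acyclic) → match; 1× O (charge -1, acyclic) → no.
Summing the matching environments: 1 + 1 = 2 matching atoms.

2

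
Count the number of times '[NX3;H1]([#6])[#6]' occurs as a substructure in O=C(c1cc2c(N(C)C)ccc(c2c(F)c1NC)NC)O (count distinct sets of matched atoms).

[NX3;H1]([#6])[#6] is the SMARTS for a secondary amine: a trivalent nitrogen with one H, bonded to two carbons.
The molecule carries 2 separate instances of an N-methylamino group (-NHCH3) meeting every constraint; each maps to a distinct set of atoms, giving 2 matches.

2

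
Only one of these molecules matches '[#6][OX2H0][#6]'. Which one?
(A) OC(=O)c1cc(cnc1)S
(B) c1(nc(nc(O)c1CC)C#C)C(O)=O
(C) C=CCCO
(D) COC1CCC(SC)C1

D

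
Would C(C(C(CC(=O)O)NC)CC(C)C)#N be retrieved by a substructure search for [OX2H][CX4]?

The pattern [OX2H][CX4] describes a hydroxyl oxygen bound to an sp3 (X4) carbon — an aliphatic alcohol.
The closest candidate here is a carboxylic acid group (-C(=O)OH), but the -OH is on a CX3 carbonyl carbon, not a CX4 carbon. No other fragment satisfies the full query, so there is no match.

No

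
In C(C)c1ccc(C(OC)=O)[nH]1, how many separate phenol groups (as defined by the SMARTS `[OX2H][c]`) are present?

0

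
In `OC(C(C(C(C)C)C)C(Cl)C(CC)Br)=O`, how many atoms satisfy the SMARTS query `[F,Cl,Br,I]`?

2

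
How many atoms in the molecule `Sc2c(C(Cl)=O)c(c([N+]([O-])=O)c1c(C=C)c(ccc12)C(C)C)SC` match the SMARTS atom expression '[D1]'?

The query [D1] means: atom with exactly one heavy-atom neighbour (degree 1).
Check the 24 heavy atoms by environment: 8× c (aromatic, D3) → no; 2× c (aromatic, D2) → no; 2× C (D3) → no; 2× O (D1) → match; 1× Cl (D1) → match; 4× C (D1) → match; 1× N (charge +1, D3) → no; 1× O (charge -1, D1) → match; 1× C (D2) → no; 1× S (D1) → match; 1× S (D2) → no.
Summing the matching environments: 2 + 1 + 4 + 1 + 1 = 9 matching atoms.

9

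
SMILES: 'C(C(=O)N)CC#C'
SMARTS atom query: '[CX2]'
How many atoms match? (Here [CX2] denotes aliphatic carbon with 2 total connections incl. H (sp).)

2

The query [CX2] means: C with X2: aliphatic carbon with exactly 2 total connections.
Check the 7 heavy atoms by environment: 2× C (X4) → no; 1× C (X3) → no; 1× O (X1) → no; 1× N (X3) → no; 2× C (X2) → match.
That gives 2 matching atoms.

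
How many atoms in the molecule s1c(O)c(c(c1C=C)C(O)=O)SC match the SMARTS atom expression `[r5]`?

5

The query [r5] means: r5 matches atoms in a five-membered ring.
Check the 13 heavy atoms by environment: 1× s (aromatic, in 5-ring) → match; 4× c (aromatic, in 5-ring) → match; 4× C (acyclic) → no; 3× O (acyclic) → no; 1× S (acyclic) → no.
Summing the matching environments: 1 + 4 = 5 matching atoms.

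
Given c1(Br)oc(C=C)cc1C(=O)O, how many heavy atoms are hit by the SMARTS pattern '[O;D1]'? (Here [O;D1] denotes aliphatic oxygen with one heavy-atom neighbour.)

Check the 11 heavy atoms by environment: 1× o (aromatic, D2) → no; 3× c (aromatic, D3) → no; 1× c (aromatic, D2) → no; 1× Br (D1) → no; 1× C (D2) → no; 1× C (D1) → no; 1× C (D3) → no; 2× O (D1) → match.
That gives 2 matching atoms.

2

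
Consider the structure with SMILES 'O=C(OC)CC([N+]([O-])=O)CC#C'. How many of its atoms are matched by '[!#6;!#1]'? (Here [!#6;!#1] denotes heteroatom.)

5

The query [!#6;!#1] means: not carbon and not hydrogen — any heteroatom.
Check the 12 heavy atoms by environment: 7× C → no; 3× O → match; 1× N (charge +1) → match; 1× O (charge -1) → match.
Summing the matching environments: 3 + 1 + 1 = 5 matching atoms.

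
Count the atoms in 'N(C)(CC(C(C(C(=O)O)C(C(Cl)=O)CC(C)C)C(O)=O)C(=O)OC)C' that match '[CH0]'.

Check the 25 heavy atoms by environment: 2× C (H2) → no; 5× C (H1) → no; 4× C (H0) → match; 5× O (H0) → no; 2× O (H1) → no; 1× Cl (H0) → no; 5× C (H3) → no; 1× N (H0) → no.
That gives 4 matching atoms.

4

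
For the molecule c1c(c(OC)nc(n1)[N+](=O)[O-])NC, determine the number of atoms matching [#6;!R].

The query [#6;!R] means: carbon not in any ring.
Check the 13 heavy atoms by environment: 2× n (aromatic, in 6-ring) → no; 4× c (aromatic, in 6-ring) → no; 1× N (charge +1, acyclic) → no; 1× O (charge -1, acyclic) → no; 2× O (acyclic) → no; 1× N (acyclic) → no; 2× C (acyclic) → match.
That gives 2 matching atoms.

2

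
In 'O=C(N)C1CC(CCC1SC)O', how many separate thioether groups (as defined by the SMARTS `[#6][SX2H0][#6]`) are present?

[#6][SX2H0][#6] is the SMARTS for a thioether: an aliphatic sulfur bridging two carbons with no H on the sulfur.
Exactly one fragment in the molecule meets all constraints, giving 1 match.

1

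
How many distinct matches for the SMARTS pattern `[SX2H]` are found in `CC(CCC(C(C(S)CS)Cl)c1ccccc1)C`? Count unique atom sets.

2

[SX2H] is the SMARTS for a thiol: an aliphatic sulfur with two connections, one being H.
The molecule carries 2 separate instances of a thiol (-SH) meeting every constraint; each maps to a distinct set of atoms, giving 2 matches.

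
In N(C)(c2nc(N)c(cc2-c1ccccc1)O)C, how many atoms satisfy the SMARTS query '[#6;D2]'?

The query [#6;D2] means: any carbon bonded to exactly two heavy atoms.
Check the 17 heavy atoms by environment: 1× n (aromatic, D2) → no; 5× c (aromatic, D3) → no; 6× c (aromatic, D2) → match; 1× N (D1) → no; 1× O (D1) → no; 1× N (D3) → no; 2× C (D1) → no.
That gives 6 matching atoms.

6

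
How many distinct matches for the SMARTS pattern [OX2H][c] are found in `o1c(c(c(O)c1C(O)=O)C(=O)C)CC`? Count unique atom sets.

1

[OX2H][c] is the SMARTS for a phenol: a hydroxyl oxygen attached to an aromatic carbon.
Exactly one fragment in the molecule meets all constraints, giving 1 match.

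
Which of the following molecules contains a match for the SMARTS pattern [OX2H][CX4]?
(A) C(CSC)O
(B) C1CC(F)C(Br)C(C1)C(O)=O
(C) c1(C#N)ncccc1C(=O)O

A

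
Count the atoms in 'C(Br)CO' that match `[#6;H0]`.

Check the 4 heavy atoms by environment: 2× C (H2) → no; 1× Br (H0) → no; 1× O (H1) → no.
No environment satisfies the query, so 0 matching atoms.

0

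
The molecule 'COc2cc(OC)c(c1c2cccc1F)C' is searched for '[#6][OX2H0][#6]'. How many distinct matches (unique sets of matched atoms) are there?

2

[#6][OX2H0][#6] is the SMARTS for an ether: an aliphatic oxygen bridging two carbons with no H on the oxygen.
The molecule carries 2 separate instances of a methoxy ether (-OCH3) meeting every constraint; each maps to a distinct set of atoms, giving 2 matches.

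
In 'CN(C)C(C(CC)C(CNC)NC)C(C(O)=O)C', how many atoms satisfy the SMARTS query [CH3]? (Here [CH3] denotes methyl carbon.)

6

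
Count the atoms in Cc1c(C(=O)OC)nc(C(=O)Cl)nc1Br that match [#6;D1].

2

The query [#6;D1] means: carbon bonded to exactly one heavy atom.
Check the 15 heavy atoms by environment: 2× n (aromatic, D2) → no; 4× c (aromatic, D3) → no; 2× C (D3) → no; 2× O (D1) → no; 1× Cl (D1) → no; 1× O (D2) → no; 2× C (D1) → match; 1× Br (D1) → no.
That gives 2 matching atoms.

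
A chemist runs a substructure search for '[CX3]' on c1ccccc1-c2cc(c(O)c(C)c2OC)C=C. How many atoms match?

2

Check the 18 heavy atoms by environment: 12× c (aromatic, X3) → no; 2× C (X4) → no; 2× O (X2) → no; 2× C (X3) → match.
That gives 2 matching atoms.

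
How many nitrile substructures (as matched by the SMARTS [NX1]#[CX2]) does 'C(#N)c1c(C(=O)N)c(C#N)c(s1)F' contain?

2

[NX1]#[CX2] is the SMARTS for a nitrile: a nitrogen triple-bonded to a two-connected carbon.
The molecule carries 2 separate instances of a nitrile (-C#N) meeting every constraint; each maps to a distinct set of atoms, giving 2 matches.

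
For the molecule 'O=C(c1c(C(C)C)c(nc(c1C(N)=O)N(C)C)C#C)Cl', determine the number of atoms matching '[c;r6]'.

Check the 20 heavy atoms by environment: 1× n (aromatic, in 6-ring) → no; 5× c (aromatic, in 6-ring) → match; 2× N (acyclic) → no; 9× C (acyclic) → no; 2× O (acyclic) → no; 1× Cl (acyclic) → no.
That gives 5 matching atoms.

5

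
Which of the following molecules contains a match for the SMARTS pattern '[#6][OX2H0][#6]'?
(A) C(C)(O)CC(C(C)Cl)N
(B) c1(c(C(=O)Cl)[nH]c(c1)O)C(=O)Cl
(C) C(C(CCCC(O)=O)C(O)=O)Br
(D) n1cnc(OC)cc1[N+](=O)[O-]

D

[#6][OX2H0][#6] describes an aliphatic oxygen bridging two carbons with no H on the oxygen (an ether).
(A) has a hydroxyl group (-OH) but the oxygen has H1, not H0 bridging two carbons.
(B) has a hydroxyl group (-OH) but the oxygen has H1, not H0 bridging two carbons.
(C) has a carboxylic acid group (-C(=O)OH) but the -OH oxygen has H1; the =O is OX1, not OX2.
(D) contains a methoxy ether (-OCH3), which satisfies every atom and bond constraint.
So the answer is (D).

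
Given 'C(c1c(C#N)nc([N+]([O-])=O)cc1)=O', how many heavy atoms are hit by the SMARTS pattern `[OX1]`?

3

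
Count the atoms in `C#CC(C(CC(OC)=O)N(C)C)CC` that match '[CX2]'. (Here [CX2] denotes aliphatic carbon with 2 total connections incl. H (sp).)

The query [CX2] means: C with X2: aliphatic carbon with exactly 2 total connections.
Check the 14 heavy atoms by environment: 8× C (X4) → no; 2× C (X2) → match; 1× N (X3) → no; 1× C (X3) → no; 1× O (X1) → no; 1× O (X2) → no.
That gives 2 matching atoms.

2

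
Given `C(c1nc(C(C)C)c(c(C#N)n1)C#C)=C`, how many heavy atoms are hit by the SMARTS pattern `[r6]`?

6

The query [r6] means: r6 matches atoms in a six-membered ring.
Check the 15 heavy atoms by environment: 2× n (aromatic, in 6-ring) → match; 4× c (aromatic, in 6-ring) → match; 8× C (acyclic) → no; 1× N (acyclic) → no.
Summing the matching environments: 2 + 4 = 6 matching atoms.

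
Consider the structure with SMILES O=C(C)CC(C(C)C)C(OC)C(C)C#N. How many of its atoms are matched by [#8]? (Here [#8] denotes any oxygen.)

Check the 15 heavy atoms by environment: 12× C → no; 2× O → match; 1× N → no.
That gives 2 matching atoms.

2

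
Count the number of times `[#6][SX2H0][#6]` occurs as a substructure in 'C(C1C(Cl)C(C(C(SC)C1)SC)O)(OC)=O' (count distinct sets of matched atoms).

[#6][SX2H0][#6] is the SMARTS for a thioether: an aliphatic sulfur bridging two carbons with no H on the sulfur.
The molecule carries 2 separate instances of a methylthio ether (-SCH3) meeting every constraint; each maps to a distinct set of atoms, giving 2 matches.

2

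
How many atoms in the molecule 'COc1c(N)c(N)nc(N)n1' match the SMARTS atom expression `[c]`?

4

Check the 11 heavy atoms by environment: 2× n (aromatic) → no; 4× c (aromatic) → match; 3× N → no; 1× O → no; 1× C → no.
That gives 4 matching atoms.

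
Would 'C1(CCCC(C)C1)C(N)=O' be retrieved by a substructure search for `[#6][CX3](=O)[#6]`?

No

The pattern [#6][CX3](=O)[#6] describes a carbonyl carbon (no H) flanked by two carbons — a ketone.
The closest candidate here is a primary amide (-C(=O)NH2), but one neighbour of the carbonyl carbon is N, not C. No other fragment satisfies the full query, so there is no match.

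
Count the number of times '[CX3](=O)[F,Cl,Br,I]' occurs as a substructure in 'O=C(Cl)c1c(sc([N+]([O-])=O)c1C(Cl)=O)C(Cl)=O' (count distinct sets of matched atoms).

[CX3](=O)[F,Cl,Br,I] is the SMARTS for an acyl halide: a carbonyl carbon bonded to a halogen.
The molecule carries 3 separate instances of an acyl chloride (-C(=O)Cl) meeting every constraint; each maps to a distinct set of atoms, giving 3 matches.

3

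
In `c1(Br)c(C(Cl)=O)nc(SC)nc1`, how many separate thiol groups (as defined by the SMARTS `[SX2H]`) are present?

[SX2H] is the SMARTS for a thiol: an aliphatic sulfur with two connections, one being H.
The molecule has a methylthio ether (-SCH3), but the sulfur has H0 (bonded to two carbons), not H1; nothing else fits, so there are 0 matches.

0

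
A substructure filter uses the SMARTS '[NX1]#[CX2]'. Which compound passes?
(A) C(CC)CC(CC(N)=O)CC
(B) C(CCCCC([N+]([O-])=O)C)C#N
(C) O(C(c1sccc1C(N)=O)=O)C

B

[NX1]#[CX2] describes a nitrogen triple-bonded to a two-connected carbon (a nitrile).
(A) has a primary amide (-C(=O)NH2) but the nitrogen is NX3, not NX1.
(B) contains a nitrile (-C#N), which satisfies every atom and bond constraint.
(C) has a primary amide (-C(=O)NH2) but the nitrogen is NX3, not NX1.
So the answer is (B).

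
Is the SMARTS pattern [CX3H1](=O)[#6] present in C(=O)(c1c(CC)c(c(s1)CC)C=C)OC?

The pattern [CX3H1](=O)[#6] describes an sp2 carbon with one H, double-bonded to O and single-bonded to carbon — an aldehyde.
The closest candidate here is a methyl-ester group (-C(=O)OCH3), but the carbonyl carbon has H0, not H1. No other fragment satisfies the full query, so there is no match.

No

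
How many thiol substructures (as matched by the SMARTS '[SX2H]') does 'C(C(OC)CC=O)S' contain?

1

[SX2H] is the SMARTS for a thiol: an aliphatic sulfur with two connections, one being H.
Exactly one fragment in the molecule meets all constraints, giving 1 match.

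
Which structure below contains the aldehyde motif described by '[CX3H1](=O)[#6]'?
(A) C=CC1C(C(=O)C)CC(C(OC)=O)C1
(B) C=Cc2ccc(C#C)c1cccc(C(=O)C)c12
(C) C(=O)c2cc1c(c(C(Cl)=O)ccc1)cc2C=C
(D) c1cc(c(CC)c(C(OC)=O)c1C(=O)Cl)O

[CX3H1](=O)[#6] describes an sp2 carbon with one H, double-bonded to O and single-bonded to carbon (an aldehyde).
(A) has an acetyl/ketone group (-C(=O)CH3) but the carbonyl carbon has H0 (two carbon neighbours), not H1.
(B) has an acetyl/ketone group (-C(=O)CH3) but the carbonyl carbon has H0 (two carbon neighbours), not H1.
(C) contains an aldehyde (-CHO), which satisfies every atom and bond constraint.
(D) has a methyl-ester group (-C(=O)OCH3) but the carbonyl carbon has H0, not H1.
So the answer is (C).

C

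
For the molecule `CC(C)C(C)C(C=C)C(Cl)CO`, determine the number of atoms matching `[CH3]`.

3

The query [CH3] means: aliphatic carbon with exactly three hydrogens.
Check the 12 heavy atoms by environment: 2× C (H2) → no; 5× C (H1) → no; 3× C (H3) → match; 1× Cl (H0) → no; 1× O (H1) → no.
That gives 3 matching atoms.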